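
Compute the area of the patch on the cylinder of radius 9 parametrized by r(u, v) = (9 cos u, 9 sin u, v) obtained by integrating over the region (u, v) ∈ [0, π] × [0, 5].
Area = 45*pi

Area = ∫∫ √(EG − F²) du dv with √(EG − F²) = 9. Integrating over [0, π] × [0, 5] gives 45*pi.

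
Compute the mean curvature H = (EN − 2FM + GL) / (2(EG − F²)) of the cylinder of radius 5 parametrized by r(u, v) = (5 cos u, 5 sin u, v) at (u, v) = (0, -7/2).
H = -1/10

With E = 25, F = 0, G = 1, L = -5, M = 0, N = 0, assemble
  H = (EN − 2FM + GL) / (2(EG − F²)) = -1/10.
At (u, v) = (0, -7/2): H = -1/10.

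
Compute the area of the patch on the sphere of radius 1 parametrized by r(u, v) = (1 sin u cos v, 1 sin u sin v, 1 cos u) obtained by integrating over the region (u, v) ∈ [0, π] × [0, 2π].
Area = 4*pi

Area = ∫∫ √(EG − F²) du dv with √(EG − F²) = Abs(sin(u)). Integrating over [0, π] × [0, 2π] gives 4*pi.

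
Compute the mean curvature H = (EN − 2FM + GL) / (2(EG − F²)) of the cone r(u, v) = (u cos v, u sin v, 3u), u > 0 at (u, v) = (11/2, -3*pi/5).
H = 3*sqrt(10)/110

With E = 10, F = 0, G = u^2, L = 0, M = 0, N = 3*sqrt(10)*u^2/(10*Abs(u)), assemble
  H = (EN − 2FM + GL) / (2(EG − F²)) = 3*sqrt(10)/(20*Abs(u)).
At (u, v) = (11/2, -3*pi/5): H = 3*sqrt(10)/110.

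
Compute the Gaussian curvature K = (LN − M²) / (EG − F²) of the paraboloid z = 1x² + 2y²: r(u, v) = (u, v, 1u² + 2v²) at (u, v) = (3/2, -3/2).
K = 2/529

Coefficients of the first fundamental form: E = 4*u^2 + 1, F = 8*u*v, G = 16*v^2 + 1.
Coefficients of the second fundamental form: L = 2/sqrt(4*u^2 + 16*v^2 + 1), M = 0, N = 4/sqrt(4*u^2 + 16*v^2 + 1).
Assemble K = (LN − M²)/(EG − F²) = 8/(16*u^4 + 128*u^2*v^2 + 8*u^2 + 256*v^4 + 32*v^2 + 1). At (u, v) = (3/2, -3/2): K = 2/529.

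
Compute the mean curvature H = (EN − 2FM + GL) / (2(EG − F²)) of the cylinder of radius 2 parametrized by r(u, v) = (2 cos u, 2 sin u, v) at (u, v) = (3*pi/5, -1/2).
H = -1/4

With E = 4, F = 0, G = 1, L = -2, M = 0, N = 0, assemble
  H = (EN − 2FM + GL) / (2(EG − F²)) = -1/4.
At (u, v) = (3*pi/5, -1/2): H = -1/4.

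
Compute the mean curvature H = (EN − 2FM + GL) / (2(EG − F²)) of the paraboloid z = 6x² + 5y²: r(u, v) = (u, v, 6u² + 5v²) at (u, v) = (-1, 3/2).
H = 2081*sqrt(370)/136900

With E = 144*u^2 + 1, F = 120*u*v, G = 100*v^2 + 1, L = 12/sqrt(144*u^2 + 100*v^2 + 1), M = 0, N = 10/sqrt(144*u^2 + 100*v^2 + 1), assemble
  H = (EN − 2FM + GL) / (2(EG − F²)) = (720*u^2 + 600*v^2 + 11)/(144*u^2 + 100*v^2 + 1)^(3/2).
At (u, v) = (-1, 3/2): H = 2081*sqrt(370)/136900.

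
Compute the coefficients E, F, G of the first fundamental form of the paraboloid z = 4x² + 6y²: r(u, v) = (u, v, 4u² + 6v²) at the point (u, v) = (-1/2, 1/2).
E = 17;  F = -24;  G = 37

Partials: r_u = (1, 0, 8*u), r_v = (0, 1, 12*v). As functions of (u, v):
  E = r_u · r_u = 64*u^2 + 1,
  F = r_u · r_v = 96*u*v,
  G = r_v · r_v = 144*v^2 + 1.
Evaluating at (u, v) = (-1/2, 1/2): E = 17, F = -24, G = 37.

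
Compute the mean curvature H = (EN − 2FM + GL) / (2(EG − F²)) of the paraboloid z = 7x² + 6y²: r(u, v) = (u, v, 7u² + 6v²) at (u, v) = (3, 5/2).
H = 16897*sqrt(2665)/7102225

With E = 196*u^2 + 1, F = 168*u*v, G = 144*v^2 + 1, L = 14/sqrt(196*u^2 + 144*v^2 + 1), M = 0, N = 12/sqrt(196*u^2 + 144*v^2 + 1), assemble
  H = (EN − 2FM + GL) / (2(EG − F²)) = (1176*u^2 + 1008*v^2 + 13)/(196*u^2 + 144*v^2 + 1)^(3/2).
At (u, v) = (3, 5/2): H = 16897*sqrt(2665)/7102225.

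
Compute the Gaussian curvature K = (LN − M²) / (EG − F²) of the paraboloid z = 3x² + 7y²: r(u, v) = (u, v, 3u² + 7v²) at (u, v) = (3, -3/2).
K = 21/146689

Coefficients of the first fundamental form: E = 36*u^2 + 1, F = 84*u*v, G = 196*v^2 + 1.
Coefficients of the second fundamental form: L = 6/sqrt(36*u^2 + 196*v^2 + 1), M = 0, N = 14/sqrt(36*u^2 + 196*v^2 + 1).
Assemble K = (LN − M²)/(EG − F²) = 84/(1296*u^4 + 14112*u^2*v^2 + 72*u^2 + 38416*v^4 + 392*v^2 + 1). At (u, v) = (3, -3/2): K = 21/146689.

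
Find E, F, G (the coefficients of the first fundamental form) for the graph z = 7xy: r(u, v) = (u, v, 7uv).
E = 49*v^2 + 1;  F = 49*u*v;  G = 49*u^2 + 1

Compute partials: r_u = (1, 0, 7*v), r_v = (0, 1, 7*u). Then
  E = r_u · r_u = 49*v^2 + 1,
  F = r_u · r_v = 49*u*v,
  G = r_v · r_v = 49*u^2 + 1.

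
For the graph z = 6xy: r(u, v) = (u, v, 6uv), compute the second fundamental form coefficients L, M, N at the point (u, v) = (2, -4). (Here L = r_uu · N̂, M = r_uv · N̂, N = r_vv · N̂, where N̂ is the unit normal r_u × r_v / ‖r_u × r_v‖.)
L = 0;  M = 6*sqrt(721)/721;  N = 0

Compute the unit normal N̂(u, v) = (-6*v/sqrt(36*u^2 + 36*v^2 + 1), -6*u/sqrt(36*u^2 + 36*v^2 + 1), 1/sqrt(36*u^2 + 36*v^2 + 1)), and the second partials r_uu, r_uv, r_vv. Take dot products:
  L(u, v) = r_uu · N̂ = 0,
  M(u, v) = r_uv · N̂ = 6/sqrt(36*u^2 + 36*v^2 + 1),
  N(u, v) = r_vv · N̂ = 0.
Evaluating at (u, v) = (2, -4):
  L = 0, M = 6*sqrt(721)/721, N = 0.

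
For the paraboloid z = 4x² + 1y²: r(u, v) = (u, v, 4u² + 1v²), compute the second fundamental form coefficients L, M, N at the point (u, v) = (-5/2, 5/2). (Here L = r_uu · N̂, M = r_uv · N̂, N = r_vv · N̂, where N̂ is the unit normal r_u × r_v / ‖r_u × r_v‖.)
L = 4*sqrt(426)/213;  M = 0;  N = sqrt(426)/213

Compute the unit normal N̂(u, v) = (-8*u/sqrt(64*u^2 + 4*v^2 + 1), -2*v/sqrt(64*u^2 + 4*v^2 + 1), 1/sqrt(64*u^2 + 4*v^2 + 1)), and the second partials r_uu, r_uv, r_vv. Take dot products:
  L(u, v) = r_uu · N̂ = 8/sqrt(64*u^2 + 4*v^2 + 1),
  M(u, v) = r_uv · N̂ = 0,
  N(u, v) = r_vv · N̂ = 2/sqrt(64*u^2 + 4*v^2 + 1).
Evaluating at (u, v) = (-5/2, 5/2):
  L = 4*sqrt(426)/213, M = 0, N = sqrt(426)/213.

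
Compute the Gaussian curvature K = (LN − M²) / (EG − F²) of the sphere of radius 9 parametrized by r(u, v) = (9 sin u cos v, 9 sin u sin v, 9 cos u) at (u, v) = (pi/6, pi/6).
K = 1/81

Coefficients of the first fundamental form: E = 81, F = 0, G = 81*sin(u)^2.
Coefficients of the second fundamental form: L = -9*sin(u)/Abs(sin(u)), M = 0, N = -9*sin(u)^3/Abs(sin(u)).
Assemble K = (LN − M²)/(EG − F²) = 1/81. At (u, v) = (pi/6, pi/6): K = 1/81.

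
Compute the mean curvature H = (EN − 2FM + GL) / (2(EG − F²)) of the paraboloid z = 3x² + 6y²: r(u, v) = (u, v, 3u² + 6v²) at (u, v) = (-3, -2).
H = 3681*sqrt(901)/811801

With E = 36*u^2 + 1, F = 72*u*v, G = 144*v^2 + 1, L = 6/sqrt(36*u^2 + 144*v^2 + 1), M = 0, N = 12/sqrt(36*u^2 + 144*v^2 + 1), assemble
  H = (EN − 2FM + GL) / (2(EG − F²)) = 9*(24*u^2 + 48*v^2 + 1)/(36*u^2 + 144*v^2 + 1)^(3/2).
At (u, v) = (-3, -2): H = 3681*sqrt(901)/811801.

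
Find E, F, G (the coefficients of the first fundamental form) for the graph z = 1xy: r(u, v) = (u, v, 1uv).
E = v^2 + 1;  F = u*v;  G = u^2 + 1

Compute partials: r_u = (1, 0, v), r_v = (0, 1, u). Then
  E = r_u · r_u = v^2 + 1,
  F = r_u · r_v = u*v,
  G = r_v · r_v = u^2 + 1.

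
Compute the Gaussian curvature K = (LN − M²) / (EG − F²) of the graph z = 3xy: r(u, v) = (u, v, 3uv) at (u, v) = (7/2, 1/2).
K = -36/51529

Coefficients of the first fundamental form: E = 9*v^2 + 1, F = 9*u*v, G = 9*u^2 + 1.
Coefficients of the second fundamental form: L = 0, M = 3/sqrt(9*u^2 + 9*v^2 + 1), N = 0.
Assemble K = (LN − M²)/(EG − F²) = -9/(81*u^4 + 162*u^2*v^2 + 18*u^2 + 81*v^4 + 18*v^2 + 1). At (u, v) = (7/2, 1/2): K = -36/51529.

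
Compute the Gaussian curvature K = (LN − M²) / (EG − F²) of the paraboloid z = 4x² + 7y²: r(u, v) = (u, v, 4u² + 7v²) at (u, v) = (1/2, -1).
K = 112/45369

Coefficients of the first fundamental form: E = 64*u^2 + 1, F = 112*u*v, G = 196*v^2 + 1.
Coefficients of the second fundamental form: L = 8/sqrt(64*u^2 + 196*v^2 + 1), M = 0, N = 14/sqrt(64*u^2 + 196*v^2 + 1).
Assemble K = (LN − M²)/(EG − F²) = 112/(4096*u^4 + 25088*u^2*v^2 + 128*u^2 + 38416*v^4 + 392*v^2 + 1). At (u, v) = (1/2, -1): K = 112/45369.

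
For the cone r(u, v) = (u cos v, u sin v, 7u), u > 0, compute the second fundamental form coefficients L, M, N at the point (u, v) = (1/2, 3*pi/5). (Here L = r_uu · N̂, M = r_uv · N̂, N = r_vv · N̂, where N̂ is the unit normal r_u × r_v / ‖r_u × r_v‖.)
L = 0;  M = 0;  N = 7*sqrt(2)/20

Compute the unit normal N̂(u, v) = (-7*sqrt(2)*u*cos(v)/(10*Abs(u)), -7*sqrt(2)*u*sin(v)/(10*Abs(u)), sqrt(2)*u/(10*Abs(u))), and the second partials r_uu, r_uv, r_vv. Take dot products:
  L(u, v) = r_uu · N̂ = 0,
  M(u, v) = r_uv · N̂ = 0,
  N(u, v) = r_vv · N̂ = 7*sqrt(2)*u^2/(10*Abs(u)).
Evaluating at (u, v) = (1/2, 3*pi/5):
  L = 0, M = 0, N = 7*sqrt(2)/20.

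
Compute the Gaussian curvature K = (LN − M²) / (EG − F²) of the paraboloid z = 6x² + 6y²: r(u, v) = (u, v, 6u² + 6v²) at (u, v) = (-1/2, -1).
K = 144/32761

Coefficients of the first fundamental form: E = 144*u^2 + 1, F = 144*u*v, G = 144*v^2 + 1.
Coefficients of the second fundamental form: L = 12/sqrt(144*u^2 + 144*v^2 + 1), M = 0, N = 12/sqrt(144*u^2 + 144*v^2 + 1).
Assemble K = (LN − M²)/(EG − F²) = 144/(20736*u^4 + 41472*u^2*v^2 + 288*u^2 + 20736*v^4 + 288*v^2 + 1). At (u, v) = (-1/2, -1): K = 144/32761.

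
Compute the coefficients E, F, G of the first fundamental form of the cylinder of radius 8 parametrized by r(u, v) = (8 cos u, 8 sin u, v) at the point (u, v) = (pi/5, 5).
E = 64;  F = 0;  G = 1

Partials: r_u = (-8*sin(u), 8*cos(u), 0), r_v = (0, 0, 1). As functions of (u, v):
  E = r_u · r_u = 64,
  F = r_u · r_v = 0,
  G = r_v · r_v = 1.
Evaluating at (u, v) = (pi/5, 5): E = 64, F = 0, G = 1.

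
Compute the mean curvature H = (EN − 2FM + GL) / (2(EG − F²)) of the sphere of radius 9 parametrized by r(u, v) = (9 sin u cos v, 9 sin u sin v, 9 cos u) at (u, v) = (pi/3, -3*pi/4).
H = -1/9

With E = 81, F = 0, G = 81*sin(u)^2, L = -9*sin(u)/Abs(sin(u)), M = 0, N = -9*sin(u)^3/Abs(sin(u)), assemble
  H = (EN − 2FM + GL) / (2(EG − F²)) = -sin(u)/(9*Abs(sin(u))).
At (u, v) = (pi/3, -3*pi/4): H = -1/9.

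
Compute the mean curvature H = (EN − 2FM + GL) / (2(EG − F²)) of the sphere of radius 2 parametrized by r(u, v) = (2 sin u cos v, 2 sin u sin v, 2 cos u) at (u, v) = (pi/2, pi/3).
H = -1/2

With E = 4, F = 0, G = 4*sin(u)^2, L = -2*sin(u)/Abs(sin(u)), M = 0, N = -2*sin(u)^3/Abs(sin(u)), assemble
  H = (EN − 2FM + GL) / (2(EG − F²)) = -sin(u)/(2*Abs(sin(u))).
At (u, v) = (pi/2, pi/3): H = -1/2.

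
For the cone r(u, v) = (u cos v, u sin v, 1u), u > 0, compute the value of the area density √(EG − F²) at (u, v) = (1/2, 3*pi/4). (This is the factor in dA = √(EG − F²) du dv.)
√(EG − F²)|_{(1/2, 3*pi/4)} = sqrt(2)/2

E = 2, F = 0, G = u^2, so EG − F² = 2*u^2. Taking the positive square root: √(EG − F²) = sqrt(2)*Abs(u). At (u, v) = (1/2, 3*pi/4): sqrt(2)/2.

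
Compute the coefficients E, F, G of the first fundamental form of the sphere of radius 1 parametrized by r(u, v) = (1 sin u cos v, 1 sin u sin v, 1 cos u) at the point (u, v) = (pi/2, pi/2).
E = 1;  F = 0;  G = 1

Partials: r_u = (cos(u)*cos(v), sin(v)*cos(u), -sin(u)), r_v = (-sin(u)*sin(v), sin(u)*cos(v), 0). As functions of (u, v):
  E = r_u · r_u = 1,
  F = r_u · r_v = 0,
  G = r_v · r_v = sin(u)^2.
Evaluating at (u, v) = (pi/2, pi/2): E = 1, F = 0, G = 1.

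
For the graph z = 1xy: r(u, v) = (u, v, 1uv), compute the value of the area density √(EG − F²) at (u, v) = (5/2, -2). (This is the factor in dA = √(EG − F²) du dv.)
√(EG − F²)|_{(5/2, -2)} = 3*sqrt(5)/2

E = v^2 + 1, F = u*v, G = u^2 + 1, so EG − F² = u^2 + v^2 + 1. Taking the positive square root: √(EG − F²) = sqrt(u^2 + v^2 + 1). At (u, v) = (5/2, -2): 3*sqrt(5)/2.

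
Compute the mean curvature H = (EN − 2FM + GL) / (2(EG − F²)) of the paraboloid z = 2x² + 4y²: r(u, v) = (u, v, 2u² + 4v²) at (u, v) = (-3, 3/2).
H = 870/4913

With E = 16*u^2 + 1, F = 32*u*v, G = 64*v^2 + 1, L = 4/sqrt(16*u^2 + 64*v^2 + 1), M = 0, N = 8/sqrt(16*u^2 + 64*v^2 + 1), assemble
  H = (EN − 2FM + GL) / (2(EG − F²)) = 2*(32*u^2 + 64*v^2 + 3)/(16*u^2 + 64*v^2 + 1)^(3/2).
At (u, v) = (-3, 3/2): H = 870/4913.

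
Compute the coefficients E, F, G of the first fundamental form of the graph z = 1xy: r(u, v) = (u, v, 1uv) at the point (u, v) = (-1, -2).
E = 5;  F = 2;  G = 2

Partials: r_u = (1, 0, v), r_v = (0, 1, u). As functions of (u, v):
  E = r_u · r_u = v^2 + 1,
  F = r_u · r_v = u*v,
  G = r_v · r_v = u^2 + 1.
Evaluating at (u, v) = (-1, -2): E = 5, F = 2, G = 2.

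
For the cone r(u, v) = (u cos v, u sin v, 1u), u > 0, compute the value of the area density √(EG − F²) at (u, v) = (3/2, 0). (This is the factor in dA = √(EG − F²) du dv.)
√(EG − F²)|_{(3/2, 0)} = 3*sqrt(2)/2

E = 2, F = 0, G = u^2, so EG − F² = 2*u^2. Taking the positive square root: √(EG − F²) = sqrt(2)*Abs(u). At (u, v) = (3/2, 0): 3*sqrt(2)/2.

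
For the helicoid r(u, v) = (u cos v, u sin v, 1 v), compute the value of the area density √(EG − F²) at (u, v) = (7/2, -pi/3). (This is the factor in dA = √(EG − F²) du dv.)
√(EG − F²)|_{(7/2, -pi/3)} = sqrt(53)/2

E = 1, F = 0, G = u^2 + 1, so EG − F² = u^2 + 1. Taking the positive square root: √(EG − F²) = sqrt(u^2 + 1). At (u, v) = (7/2, -pi/3): sqrt(53)/2.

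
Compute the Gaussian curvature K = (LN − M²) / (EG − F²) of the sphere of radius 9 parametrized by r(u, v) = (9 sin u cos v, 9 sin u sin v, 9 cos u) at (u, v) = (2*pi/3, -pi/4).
K = 1/81

Coefficients of the first fundamental form: E = 81, F = 0, G = 81*sin(u)^2.
Coefficients of the second fundamental form: L = -9*sin(u)/Abs(sin(u)), M = 0, N = -9*sin(u)^3/Abs(sin(u)).
Assemble K = (LN − M²)/(EG − F²) = 1/81. At (u, v) = (2*pi/3, -pi/4): K = 1/81.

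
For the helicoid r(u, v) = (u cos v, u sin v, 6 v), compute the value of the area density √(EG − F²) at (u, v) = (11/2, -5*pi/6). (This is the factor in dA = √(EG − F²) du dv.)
√(EG − F²)|_{(11/2, -5*pi/6)} = sqrt(265)/2

E = 1, F = 0, G = u^2 + 36, so EG − F² = u^2 + 36. Taking the positive square root: √(EG − F²) = sqrt(u^2 + 36). At (u, v) = (11/2, -5*pi/6): sqrt(265)/2.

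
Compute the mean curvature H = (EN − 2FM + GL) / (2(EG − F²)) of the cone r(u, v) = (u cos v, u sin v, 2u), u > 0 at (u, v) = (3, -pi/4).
H = sqrt(5)/15

With E = 5, F = 0, G = u^2, L = 0, M = 0, N = 2*sqrt(5)*u^2/(5*Abs(u)), assemble
  H = (EN − 2FM + GL) / (2(EG − F²)) = sqrt(5)/(5*Abs(u)).
At (u, v) = (3, -pi/4): H = sqrt(5)/15.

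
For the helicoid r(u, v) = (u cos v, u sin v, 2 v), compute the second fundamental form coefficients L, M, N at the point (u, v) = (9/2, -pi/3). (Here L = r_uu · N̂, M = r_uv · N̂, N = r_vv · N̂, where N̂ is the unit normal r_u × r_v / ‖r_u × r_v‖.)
L = 0;  M = -4*sqrt(97)/97;  N = 0

Compute the unit normal N̂(u, v) = (2*sin(v)/sqrt(u^2 + 4), -2*cos(v)/sqrt(u^2 + 4), u/sqrt(u^2 + 4)), and the second partials r_uu, r_uv, r_vv. Take dot products:
  L(u, v) = r_uu · N̂ = 0,
  M(u, v) = r_uv · N̂ = -2/sqrt(u^2 + 4),
  N(u, v) = r_vv · N̂ = 0.
Evaluating at (u, v) = (9/2, -pi/3):
  L = 0, M = -4*sqrt(97)/97, N = 0.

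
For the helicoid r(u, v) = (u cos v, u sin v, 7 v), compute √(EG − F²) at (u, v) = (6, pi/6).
√(EG − F²)|_{(6, pi/6)} = sqrt(85)

E = 1, F = 0, G = u^2 + 49; EG − F² = u^2 + 49; √(EG − F²) = sqrt(u^2 + 49). At the given point: sqrt(85).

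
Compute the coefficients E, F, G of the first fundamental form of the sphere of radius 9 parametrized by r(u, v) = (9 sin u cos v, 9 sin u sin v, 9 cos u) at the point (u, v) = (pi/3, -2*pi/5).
E = 81;  F = 0;  G = 243/4

Partials: r_u = (9*cos(u)*cos(v), 9*sin(v)*cos(u), -9*sin(u)), r_v = (-9*sin(u)*sin(v), 9*sin(u)*cos(v), 0). As functions of (u, v):
  E = r_u · r_u = 81,
  F = r_u · r_v = 0,
  G = r_v · r_v = 81*sin(u)^2.
Evaluating at (u, v) = (pi/3, -2*pi/5): E = 81, F = 0, G = 243/4.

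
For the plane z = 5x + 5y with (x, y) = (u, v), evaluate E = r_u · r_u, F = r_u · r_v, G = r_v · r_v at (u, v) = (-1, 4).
E = 26;  F = 25;  G = 26

Partials: r_u = (1, 0, 5), r_v = (0, 1, 5). As functions of (u, v):
  E = r_u · r_u = 26,
  F = r_u · r_v = 25,
  G = r_v · r_v = 26.
Evaluating at (u, v) = (-1, 4): E = 26, F = 25, G = 26.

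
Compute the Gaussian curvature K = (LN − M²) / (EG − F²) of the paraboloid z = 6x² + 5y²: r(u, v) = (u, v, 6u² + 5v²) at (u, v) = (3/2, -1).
K = 24/36125

Coefficients of the first fundamental form: E = 144*u^2 + 1, F = 120*u*v, G = 100*v^2 + 1.
Coefficients of the second fundamental form: L = 12/sqrt(144*u^2 + 100*v^2 + 1), M = 0, N = 10/sqrt(144*u^2 + 100*v^2 + 1).
Assemble K = (LN − M²)/(EG − F²) = 120/(20736*u^4 + 28800*u^2*v^2 + 288*u^2 + 10000*v^4 + 200*v^2 + 1). At (u, v) = (3/2, -1): K = 24/36125.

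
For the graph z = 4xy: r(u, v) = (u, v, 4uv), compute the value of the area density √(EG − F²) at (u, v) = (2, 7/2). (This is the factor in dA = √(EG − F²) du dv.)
√(EG − F²)|_{(2, 7/2)} = 3*sqrt(29)

E = 16*v^2 + 1, F = 16*u*v, G = 16*u^2 + 1, so EG − F² = 16*u^2 + 16*v^2 + 1. Taking the positive square root: √(EG − F²) = sqrt(16*u^2 + 16*v^2 + 1). At (u, v) = (2, 7/2): 3*sqrt(29).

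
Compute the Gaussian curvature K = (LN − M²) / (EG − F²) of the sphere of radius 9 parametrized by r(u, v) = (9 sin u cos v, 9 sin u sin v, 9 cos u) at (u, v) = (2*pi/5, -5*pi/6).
K = 1/81

Coefficients of the first fundamental form: E = 81, F = 0, G = 81*sin(u)^2.
Coefficients of the second fundamental form: L = -9*sin(u)/Abs(sin(u)), M = 0, N = -9*sin(u)^3/Abs(sin(u)).
Assemble K = (LN − M²)/(EG − F²) = 1/81. At (u, v) = (2*pi/5, -5*pi/6): K = 1/81.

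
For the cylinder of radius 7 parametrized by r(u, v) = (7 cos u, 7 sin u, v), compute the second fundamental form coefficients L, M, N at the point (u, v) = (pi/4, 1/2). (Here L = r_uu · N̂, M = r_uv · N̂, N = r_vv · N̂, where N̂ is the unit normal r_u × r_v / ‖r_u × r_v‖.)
L = -7;  M = 0;  N = 0

Compute the unit normal N̂(u, v) = (cos(u), sin(u), 0), and the second partials r_uu, r_uv, r_vv. Take dot products:
  L(u, v) = r_uu · N̂ = -7,
  M(u, v) = r_uv · N̂ = 0,
  N(u, v) = r_vv · N̂ = 0.
Evaluating at (u, v) = (pi/4, 1/2):
  L = -7, M = 0, N = 0.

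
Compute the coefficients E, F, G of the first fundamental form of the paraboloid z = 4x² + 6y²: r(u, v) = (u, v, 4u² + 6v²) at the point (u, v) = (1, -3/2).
E = 65;  F = -144;  G = 325

Partials: r_u = (1, 0, 8*u), r_v = (0, 1, 12*v). As functions of (u, v):
  E = r_u · r_u = 64*u^2 + 1,
  F = r_u · r_v = 96*u*v,
  G = r_v · r_v = 144*v^2 + 1.
Evaluating at (u, v) = (1, -3/2): E = 65, F = -144, G = 325.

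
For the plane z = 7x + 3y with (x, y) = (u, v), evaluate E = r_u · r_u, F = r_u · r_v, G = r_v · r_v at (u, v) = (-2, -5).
E = 50;  F = 21;  G = 10

Partials: r_u = (1, 0, 7), r_v = (0, 1, 3). As functions of (u, v):
  E = r_u · r_u = 50,
  F = r_u · r_v = 21,
  G = r_v · r_v = 10.
Evaluating at (u, v) = (-2, -5): E = 50, F = 21, G = 10.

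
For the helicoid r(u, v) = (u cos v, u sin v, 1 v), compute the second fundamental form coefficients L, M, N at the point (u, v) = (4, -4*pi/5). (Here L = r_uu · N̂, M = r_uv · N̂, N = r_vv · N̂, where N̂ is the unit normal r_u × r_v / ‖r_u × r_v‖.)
L = 0;  M = -sqrt(17)/17;  N = 0

Compute the unit normal N̂(u, v) = (sin(v)/sqrt(u^2 + 1), -cos(v)/sqrt(u^2 + 1), u/sqrt(u^2 + 1)), and the second partials r_uu, r_uv, r_vv. Take dot products:
  L(u, v) = r_uu · N̂ = 0,
  M(u, v) = r_uv · N̂ = -1/sqrt(u^2 + 1),
  N(u, v) = r_vv · N̂ = 0.
Evaluating at (u, v) = (4, -4*pi/5):
  L = 0, M = -sqrt(17)/17, N = 0.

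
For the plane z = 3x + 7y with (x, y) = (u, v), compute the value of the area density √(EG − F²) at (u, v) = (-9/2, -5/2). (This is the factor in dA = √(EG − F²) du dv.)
√(EG − F²)|_{(-9/2, -5/2)} = sqrt(59)

E = 10, F = 21, G = 50, so EG − F² = 59. Taking the positive square root: √(EG − F²) = sqrt(59). At (u, v) = (-9/2, -5/2): sqrt(59).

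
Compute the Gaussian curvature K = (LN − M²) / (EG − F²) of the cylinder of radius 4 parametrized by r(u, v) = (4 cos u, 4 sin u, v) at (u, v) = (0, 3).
K = 0

Coefficients of the first fundamental form: E = 16, F = 0, G = 1.
Coefficients of the second fundamental form: L = -4, M = 0, N = 0.
Assemble K = (LN − M²)/(EG − F²) = 0. At (u, v) = (0, 3): K = 0.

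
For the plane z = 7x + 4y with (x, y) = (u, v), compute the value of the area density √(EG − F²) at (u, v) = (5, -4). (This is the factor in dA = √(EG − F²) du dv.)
√(EG − F²)|_{(5, -4)} = sqrt(66)

E = 50, F = 28, G = 17, so EG − F² = 66. Taking the positive square root: √(EG − F²) = sqrt(66). At (u, v) = (5, -4): sqrt(66).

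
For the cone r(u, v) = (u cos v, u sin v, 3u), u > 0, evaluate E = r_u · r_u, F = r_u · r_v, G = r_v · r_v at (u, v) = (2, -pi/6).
E = 10;  F = 0;  G = 4

Partials: r_u = (cos(v), sin(v), 3), r_v = (-u*sin(v), u*cos(v), 0). As functions of (u, v):
  E = r_u · r_u = 10,
  F = r_u · r_v = 0,
  G = r_v · r_v = u^2.
Evaluating at (u, v) = (2, -pi/6): E = 10, F = 0, G = 4.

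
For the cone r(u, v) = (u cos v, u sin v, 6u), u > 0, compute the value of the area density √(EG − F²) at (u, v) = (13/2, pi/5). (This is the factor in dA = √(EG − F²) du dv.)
√(EG − F²)|_{(13/2, pi/5)} = 13*sqrt(37)/2

E = 37, F = 0, G = u^2, so EG − F² = 37*u^2. Taking the positive square root: √(EG − F²) = sqrt(37)*Abs(u). At (u, v) = (13/2, pi/5): 13*sqrt(37)/2.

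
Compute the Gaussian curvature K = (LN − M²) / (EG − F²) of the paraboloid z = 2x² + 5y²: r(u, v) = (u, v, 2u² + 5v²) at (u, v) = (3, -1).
K = 8/12005

Coefficients of the first fundamental form: E = 16*u^2 + 1, F = 40*u*v, G = 100*v^2 + 1.
Coefficients of the second fundamental form: L = 4/sqrt(16*u^2 + 100*v^2 + 1), M = 0, N = 10/sqrt(16*u^2 + 100*v^2 + 1).
Assemble K = (LN − M²)/(EG − F²) = 40/(256*u^4 + 3200*u^2*v^2 + 32*u^2 + 10000*v^4 + 200*v^2 + 1). At (u, v) = (3, -1): K = 8/12005.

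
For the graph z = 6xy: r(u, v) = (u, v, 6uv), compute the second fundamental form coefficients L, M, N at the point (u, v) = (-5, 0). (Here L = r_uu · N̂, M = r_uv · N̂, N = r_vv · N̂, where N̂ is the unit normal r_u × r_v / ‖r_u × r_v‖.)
L = 0;  M = 6*sqrt(901)/901;  N = 0

Compute the unit normal N̂(u, v) = (-6*v/sqrt(36*u^2 + 36*v^2 + 1), -6*u/sqrt(36*u^2 + 36*v^2 + 1), 1/sqrt(36*u^2 + 36*v^2 + 1)), and the second partials r_uu, r_uv, r_vv. Take dot products:
  L(u, v) = r_uu · N̂ = 0,
  M(u, v) = r_uv · N̂ = 6/sqrt(36*u^2 + 36*v^2 + 1),
  N(u, v) = r_vv · N̂ = 0.
Evaluating at (u, v) = (-5, 0):
  L = 0, M = 6*sqrt(901)/901, N = 0.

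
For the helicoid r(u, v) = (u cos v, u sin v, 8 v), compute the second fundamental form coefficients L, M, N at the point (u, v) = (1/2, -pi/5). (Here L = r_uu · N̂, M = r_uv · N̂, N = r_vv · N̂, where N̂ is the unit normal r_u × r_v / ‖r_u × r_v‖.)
L = 0;  M = -16*sqrt(257)/257;  N = 0

Compute the unit normal N̂(u, v) = (8*sin(v)/sqrt(u^2 + 64), -8*cos(v)/sqrt(u^2 + 64), u/sqrt(u^2 + 64)), and the second partials r_uu, r_uv, r_vv. Take dot products:
  L(u, v) = r_uu · N̂ = 0,
  M(u, v) = r_uv · N̂ = -8/sqrt(u^2 + 64),
  N(u, v) = r_vv · N̂ = 0.
Evaluating at (u, v) = (1/2, -pi/5):
  L = 0, M = -16*sqrt(257)/257, N = 0.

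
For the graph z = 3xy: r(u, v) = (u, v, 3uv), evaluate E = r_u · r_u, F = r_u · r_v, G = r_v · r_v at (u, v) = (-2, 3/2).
E = 85/4;  F = -27;  G = 37

Partials: r_u = (1, 0, 3*v), r_v = (0, 1, 3*u). As functions of (u, v):
  E = r_u · r_u = 9*v^2 + 1,
  F = r_u · r_v = 9*u*v,
  G = r_v · r_v = 9*u^2 + 1.
Evaluating at (u, v) = (-2, 3/2): E = 85/4, F = -27, G = 37.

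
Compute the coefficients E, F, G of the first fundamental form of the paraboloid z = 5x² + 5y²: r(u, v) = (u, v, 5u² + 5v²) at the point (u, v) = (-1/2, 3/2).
E = 26;  F = -75;  G = 226

Partials: r_u = (1, 0, 10*u), r_v = (0, 1, 10*v). As functions of (u, v):
  E = r_u · r_u = 100*u^2 + 1,
  F = r_u · r_v = 100*u*v,
  G = r_v · r_v = 100*v^2 + 1.
Evaluating at (u, v) = (-1/2, 3/2): E = 26, F = -75, G = 226.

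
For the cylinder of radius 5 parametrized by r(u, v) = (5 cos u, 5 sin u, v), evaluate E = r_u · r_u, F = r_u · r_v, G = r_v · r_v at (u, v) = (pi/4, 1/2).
E = 25;  F = 0;  G = 1

Partials: r_u = (-5*sin(u), 5*cos(u), 0), r_v = (0, 0, 1). As functions of (u, v):
  E = r_u · r_u = 25,
  F = r_u · r_v = 0,
  G = r_v · r_v = 1.
Evaluating at (u, v) = (pi/4, 1/2): E = 25, F = 0, G = 1.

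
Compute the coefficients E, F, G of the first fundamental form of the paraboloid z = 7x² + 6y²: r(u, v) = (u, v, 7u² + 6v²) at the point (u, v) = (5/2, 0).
E = 1226;  F = 0;  G = 1

Partials: r_u = (1, 0, 14*u), r_v = (0, 1, 12*v). As functions of (u, v):
  E = r_u · r_u = 196*u^2 + 1,
  F = r_u · r_v = 168*u*v,
  G = r_v · r_v = 144*v^2 + 1.
Evaluating at (u, v) = (5/2, 0): E = 1226, F = 0, G = 1.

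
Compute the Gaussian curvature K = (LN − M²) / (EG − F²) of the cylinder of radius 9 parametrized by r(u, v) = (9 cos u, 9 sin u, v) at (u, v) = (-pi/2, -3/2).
K = 0

Coefficients of the first fundamental form: E = 81, F = 0, G = 1.
Coefficients of the second fundamental form: L = -9, M = 0, N = 0.
Assemble K = (LN − M²)/(EG − F²) = 0. At (u, v) = (-pi/2, -3/2): K = 0.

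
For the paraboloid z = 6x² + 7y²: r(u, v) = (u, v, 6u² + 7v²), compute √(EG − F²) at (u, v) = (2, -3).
√(EG − F²)|_{(2, -3)} = sqrt(2341)

E = 144*u^2 + 1, F = 168*u*v, G = 196*v^2 + 1; EG − F² = 144*u^2 + 196*v^2 + 1; √(EG − F²) = sqrt(144*u^2 + 196*v^2 + 1). At the given point: sqrt(2341).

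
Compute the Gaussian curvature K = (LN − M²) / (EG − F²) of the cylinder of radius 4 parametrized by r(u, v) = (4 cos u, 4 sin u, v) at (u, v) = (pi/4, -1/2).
K = 0

Coefficients of the first fundamental form: E = 16, F = 0, G = 1.
Coefficients of the second fundamental form: L = -4, M = 0, N = 0.
Assemble K = (LN − M²)/(EG − F²) = 0. At (u, v) = (pi/4, -1/2): K = 0.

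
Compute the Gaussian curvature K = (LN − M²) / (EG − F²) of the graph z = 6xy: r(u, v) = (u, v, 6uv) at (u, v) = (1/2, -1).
K = -9/529

Coefficients of the first fundamental form: E = 36*v^2 + 1, F = 36*u*v, G = 36*u^2 + 1.
Coefficients of the second fundamental form: L = 0, M = 6/sqrt(36*u^2 + 36*v^2 + 1), N = 0.
Assemble K = (LN − M²)/(EG − F²) = -36/(1296*u^4 + 2592*u^2*v^2 + 72*u^2 + 1296*v^4 + 72*v^2 + 1). At (u, v) = (1/2, -1): K = -9/529.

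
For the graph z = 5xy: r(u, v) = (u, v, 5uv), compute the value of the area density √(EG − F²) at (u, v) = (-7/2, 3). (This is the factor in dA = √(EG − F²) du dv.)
√(EG − F²)|_{(-7/2, 3)} = sqrt(2129)/2

E = 25*v^2 + 1, F = 25*u*v, G = 25*u^2 + 1, so EG − F² = 25*u^2 + 25*v^2 + 1. Taking the positive square root: √(EG − F²) = sqrt(25*u^2 + 25*v^2 + 1). At (u, v) = (-7/2, 3): sqrt(2129)/2.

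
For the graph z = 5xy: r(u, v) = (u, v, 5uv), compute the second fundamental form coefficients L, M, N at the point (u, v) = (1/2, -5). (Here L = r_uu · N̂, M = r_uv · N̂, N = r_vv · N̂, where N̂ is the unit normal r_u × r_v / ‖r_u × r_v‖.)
L = 0;  M = 10*sqrt(281)/843;  N = 0

Compute the unit normal N̂(u, v) = (-5*v/sqrt(25*u^2 + 25*v^2 + 1), -5*u/sqrt(25*u^2 + 25*v^2 + 1), 1/sqrt(25*u^2 + 25*v^2 + 1)), and the second partials r_uu, r_uv, r_vv. Take dot products:
  L(u, v) = r_uu · N̂ = 0,
  M(u, v) = r_uv · N̂ = 5/sqrt(25*u^2 + 25*v^2 + 1),
  N(u, v) = r_vv · N̂ = 0.
Evaluating at (u, v) = (1/2, -5):
  L = 0, M = 10*sqrt(281)/843, N = 0.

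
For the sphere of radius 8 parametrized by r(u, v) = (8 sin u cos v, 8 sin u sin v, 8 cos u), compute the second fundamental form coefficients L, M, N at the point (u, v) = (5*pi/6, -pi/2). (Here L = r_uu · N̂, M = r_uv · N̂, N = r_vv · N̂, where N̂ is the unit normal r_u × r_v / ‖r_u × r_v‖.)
L = -8;  M = 0;  N = -2

Compute the unit normal N̂(u, v) = (sin(u)^2*cos(v)/Abs(sin(u)), sin(u)^2*sin(v)/Abs(sin(u)), sin(2*u)/(2*Abs(sin(u)))), and the second partials r_uu, r_uv, r_vv. Take dot products:
  L(u, v) = r_uu · N̂ = -8*sin(u)/Abs(sin(u)),
  M(u, v) = r_uv · N̂ = 0,
  N(u, v) = r_vv · N̂ = -8*sin(u)^3/Abs(sin(u)).
Evaluating at (u, v) = (5*pi/6, -pi/2):
  L = -8, M = 0, N = -2.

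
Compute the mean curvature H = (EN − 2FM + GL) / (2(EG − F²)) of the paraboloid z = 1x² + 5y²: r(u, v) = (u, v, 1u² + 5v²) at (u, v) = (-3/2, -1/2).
H = 76*sqrt(35)/1225

With E = 4*u^2 + 1, F = 20*u*v, G = 100*v^2 + 1, L = 2/sqrt(4*u^2 + 100*v^2 + 1), M = 0, N = 10/sqrt(4*u^2 + 100*v^2 + 1), assemble
  H = (EN − 2FM + GL) / (2(EG − F²)) = 2*(10*u^2 + 50*v^2 + 3)/(4*u^2 + 100*v^2 + 1)^(3/2).
At (u, v) = (-3/2, -1/2): H = 76*sqrt(35)/1225.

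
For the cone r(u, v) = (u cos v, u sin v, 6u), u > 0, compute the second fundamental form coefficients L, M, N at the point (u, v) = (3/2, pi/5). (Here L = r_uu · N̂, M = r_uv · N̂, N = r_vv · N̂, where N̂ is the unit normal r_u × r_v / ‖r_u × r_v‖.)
L = 0;  M = 0;  N = 9*sqrt(37)/37

Compute the unit normal N̂(u, v) = (-6*sqrt(37)*u*cos(v)/(37*Abs(u)), -6*sqrt(37)*u*sin(v)/(37*Abs(u)), sqrt(37)*u/(37*Abs(u))), and the second partials r_uu, r_uv, r_vv. Take dot products:
  L(u, v) = r_uu · N̂ = 0,
  M(u, v) = r_uv · N̂ = 0,
  N(u, v) = r_vv · N̂ = 6*sqrt(37)*u^2/(37*Abs(u)).
Evaluating at (u, v) = (3/2, pi/5):
  L = 0, M = 0, N = 9*sqrt(37)/37.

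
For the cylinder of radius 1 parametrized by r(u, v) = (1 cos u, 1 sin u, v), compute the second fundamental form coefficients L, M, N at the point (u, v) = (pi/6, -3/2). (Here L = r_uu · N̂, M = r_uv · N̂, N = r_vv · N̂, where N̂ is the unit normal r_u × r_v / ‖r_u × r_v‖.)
L = -1;  M = 0;  N = 0

Compute the unit normal N̂(u, v) = (cos(u), sin(u), 0), and the second partials r_uu, r_uv, r_vv. Take dot products:
  L(u, v) = r_uu · N̂ = -1,
  M(u, v) = r_uv · N̂ = 0,
  N(u, v) = r_vv · N̂ = 0.
Evaluating at (u, v) = (pi/6, -3/2):
  L = -1, M = 0, N = 0.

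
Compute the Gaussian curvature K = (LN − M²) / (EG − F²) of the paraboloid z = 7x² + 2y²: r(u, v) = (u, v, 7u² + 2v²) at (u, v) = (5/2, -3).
K = 14/469225

Coefficients of the first fundamental form: E = 196*u^2 + 1, F = 56*u*v, G = 16*v^2 + 1.
Coefficients of the second fundamental form: L = 14/sqrt(196*u^2 + 16*v^2 + 1), M = 0, N = 4/sqrt(196*u^2 + 16*v^2 + 1).
Assemble K = (LN − M²)/(EG − F²) = 56/(38416*u^4 + 6272*u^2*v^2 + 392*u^2 + 256*v^4 + 32*v^2 + 1). At (u, v) = (5/2, -3): K = 14/469225.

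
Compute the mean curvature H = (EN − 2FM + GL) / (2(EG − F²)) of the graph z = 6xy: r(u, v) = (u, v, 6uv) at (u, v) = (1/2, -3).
H = 81*sqrt(334)/27889

With E = 36*v^2 + 1, F = 36*u*v, G = 36*u^2 + 1, L = 0, M = 6/sqrt(36*u^2 + 36*v^2 + 1), N = 0, assemble
  H = (EN − 2FM + GL) / (2(EG − F²)) = -216*u*v/(36*u^2 + 36*v^2 + 1)^(3/2).
At (u, v) = (1/2, -3): H = 81*sqrt(334)/27889.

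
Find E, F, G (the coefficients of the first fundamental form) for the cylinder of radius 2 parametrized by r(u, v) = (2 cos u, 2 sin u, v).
E = 4;  F = 0;  G = 1

Compute partials: r_u = (-2*sin(u), 2*cos(u), 0), r_v = (0, 0, 1). Then
  E = r_u · r_u = 4,
  F = r_u · r_v = 0,
  G = r_v · r_v = 1.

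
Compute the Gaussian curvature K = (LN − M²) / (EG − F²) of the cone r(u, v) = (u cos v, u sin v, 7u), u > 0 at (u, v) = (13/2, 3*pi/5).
K = 0

Coefficients of the first fundamental form: E = 50, F = 0, G = u^2.
Coefficients of the second fundamental form: L = 0, M = 0, N = 7*sqrt(2)*u^2/(10*Abs(u)).
Assemble K = (LN − M²)/(EG − F²) = 0. At (u, v) = (13/2, 3*pi/5): K = 0.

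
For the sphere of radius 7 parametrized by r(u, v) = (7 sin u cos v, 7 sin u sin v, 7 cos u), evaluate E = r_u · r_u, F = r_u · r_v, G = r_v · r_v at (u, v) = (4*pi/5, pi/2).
E = 49;  F = 0;  G = 245/8 - 49*sqrt(5)/8

Partials: r_u = (7*cos(u)*cos(v), 7*sin(v)*cos(u), -7*sin(u)), r_v = (-7*sin(u)*sin(v), 7*sin(u)*cos(v), 0). As functions of (u, v):
  E = r_u · r_u = 49,
  F = r_u · r_v = 0,
  G = r_v · r_v = 49*sin(u)^2.
Evaluating at (u, v) = (4*pi/5, pi/2): E = 49, F = 0, G = 245/8 - 49*sqrt(5)/8.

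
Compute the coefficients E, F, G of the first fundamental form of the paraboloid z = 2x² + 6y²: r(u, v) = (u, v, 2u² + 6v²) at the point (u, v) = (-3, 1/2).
E = 145;  F = -72;  G = 37

Partials: r_u = (1, 0, 4*u), r_v = (0, 1, 12*v). As functions of (u, v):
  E = r_u · r_u = 16*u^2 + 1,
  F = r_u · r_v = 48*u*v,
  G = r_v · r_v = 144*v^2 + 1.
Evaluating at (u, v) = (-3, 1/2): E = 145, F = -72, G = 37.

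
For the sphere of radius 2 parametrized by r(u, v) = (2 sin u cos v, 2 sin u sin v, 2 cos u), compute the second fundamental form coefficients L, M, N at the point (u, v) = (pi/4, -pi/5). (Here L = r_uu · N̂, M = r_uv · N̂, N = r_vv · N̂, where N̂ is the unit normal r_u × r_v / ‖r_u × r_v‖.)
L = -2;  M = 0;  N = -1

Compute the unit normal N̂(u, v) = (sin(u)^2*cos(v)/Abs(sin(u)), sin(u)^2*sin(v)/Abs(sin(u)), sin(2*u)/(2*Abs(sin(u)))), and the second partials r_uu, r_uv, r_vv. Take dot products:
  L(u, v) = r_uu · N̂ = -2*sin(u)/Abs(sin(u)),
  M(u, v) = r_uv · N̂ = 0,
  N(u, v) = r_vv · N̂ = -2*sin(u)^3/Abs(sin(u)).
Evaluating at (u, v) = (pi/4, -pi/5):
  L = -2, M = 0, N = -1.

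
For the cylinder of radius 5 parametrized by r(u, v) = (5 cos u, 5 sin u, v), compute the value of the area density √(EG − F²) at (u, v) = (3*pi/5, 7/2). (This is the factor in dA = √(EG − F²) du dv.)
√(EG − F²)|_{(3*pi/5, 7/2)} = 5

E = 25, F = 0, G = 1, so EG − F² = 25. Taking the positive square root: √(EG − F²) = 5. At (u, v) = (3*pi/5, 7/2): 5.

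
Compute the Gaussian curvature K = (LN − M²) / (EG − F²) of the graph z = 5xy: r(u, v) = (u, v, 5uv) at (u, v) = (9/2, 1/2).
K = -100/1054729

Coefficients of the first fundamental form: E = 25*v^2 + 1, F = 25*u*v, G = 25*u^2 + 1.
Coefficients of the second fundamental form: L = 0, M = 5/sqrt(25*u^2 + 25*v^2 + 1), N = 0.
Assemble K = (LN − M²)/(EG − F²) = -25/(625*u^4 + 1250*u^2*v^2 + 50*u^2 + 625*v^4 + 50*v^2 + 1). At (u, v) = (9/2, 1/2): K = -100/1054729.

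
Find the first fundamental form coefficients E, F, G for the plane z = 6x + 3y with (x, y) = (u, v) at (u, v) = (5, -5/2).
E = 37;  F = 18;  G = 10

Partials: r_u = (1, 0, 6), r_v = (0, 1, 3). As functions of (u, v):
  E = r_u · r_u = 37,
  F = r_u · r_v = 18,
  G = r_v · r_v = 10.
Evaluating at (u, v) = (5, -5/2): E = 37, F = 18, G = 10.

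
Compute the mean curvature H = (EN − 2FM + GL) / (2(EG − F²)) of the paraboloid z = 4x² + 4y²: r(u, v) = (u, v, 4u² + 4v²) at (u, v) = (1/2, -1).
H = 328/729

With E = 64*u^2 + 1, F = 64*u*v, G = 64*v^2 + 1, L = 8/sqrt(64*u^2 + 64*v^2 + 1), M = 0, N = 8/sqrt(64*u^2 + 64*v^2 + 1), assemble
  H = (EN − 2FM + GL) / (2(EG − F²)) = 8*(32*u^2 + 32*v^2 + 1)/(64*u^2 + 64*v^2 + 1)^(3/2).
At (u, v) = (1/2, -1): H = 328/729.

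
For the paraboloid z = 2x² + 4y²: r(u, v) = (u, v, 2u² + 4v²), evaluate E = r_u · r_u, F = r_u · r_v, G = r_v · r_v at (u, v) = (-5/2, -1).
E = 101;  F = 80;  G = 65

Partials: r_u = (1, 0, 4*u), r_v = (0, 1, 8*v). As functions of (u, v):
  E = r_u · r_u = 16*u^2 + 1,
  F = r_u · r_v = 32*u*v,
  G = r_v · r_v = 64*v^2 + 1.
Evaluating at (u, v) = (-5/2, -1): E = 101, F = 80, G = 65.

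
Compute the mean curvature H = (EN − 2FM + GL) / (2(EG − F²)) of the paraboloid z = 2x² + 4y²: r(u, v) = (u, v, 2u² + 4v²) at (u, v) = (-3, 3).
H = 1734*sqrt(721)/519841

With E = 16*u^2 + 1, F = 32*u*v, G = 64*v^2 + 1, L = 4/sqrt(16*u^2 + 64*v^2 + 1), M = 0, N = 8/sqrt(16*u^2 + 64*v^2 + 1), assemble
  H = (EN − 2FM + GL) / (2(EG − F²)) = 2*(32*u^2 + 64*v^2 + 3)/(16*u^2 + 64*v^2 + 1)^(3/2).
At (u, v) = (-3, 3): H = 1734*sqrt(721)/519841.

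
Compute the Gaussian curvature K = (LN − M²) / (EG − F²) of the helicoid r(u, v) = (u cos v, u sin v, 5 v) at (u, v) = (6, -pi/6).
K = -25/3721

Coefficients of the first fundamental form: E = 1, F = 0, G = u^2 + 25.
Coefficients of the second fundamental form: L = 0, M = -5/sqrt(u^2 + 25), N = 0.
Assemble K = (LN − M²)/(EG − F²) = -25/(u^2 + 25)^2. At (u, v) = (6, -pi/6): K = -25/3721.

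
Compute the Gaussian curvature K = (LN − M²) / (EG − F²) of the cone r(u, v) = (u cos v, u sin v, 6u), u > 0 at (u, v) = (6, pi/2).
K = 0

Coefficients of the first fundamental form: E = 37, F = 0, G = u^2.
Coefficients of the second fundamental form: L = 0, M = 0, N = 6*sqrt(37)*u^2/(37*Abs(u)).
Assemble K = (LN − M²)/(EG − F²) = 0. At (u, v) = (6, pi/2): K = 0.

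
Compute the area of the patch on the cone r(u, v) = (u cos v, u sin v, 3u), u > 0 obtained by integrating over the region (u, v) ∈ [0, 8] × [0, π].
Area = 32*sqrt(10)*pi

Area = ∫∫ √(EG − F²) du dv with √(EG − F²) = sqrt(10)*Abs(u). Integrating over [0, 8] × [0, π] gives 32*sqrt(10)*pi.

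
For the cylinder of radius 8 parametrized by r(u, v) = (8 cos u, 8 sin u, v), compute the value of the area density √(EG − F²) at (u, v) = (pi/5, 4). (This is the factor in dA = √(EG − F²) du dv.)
√(EG − F²)|_{(pi/5, 4)} = 8

E = 64, F = 0, G = 1, so EG − F² = 64. Taking the positive square root: √(EG − F²) = 8. At (u, v) = (pi/5, 4): 8.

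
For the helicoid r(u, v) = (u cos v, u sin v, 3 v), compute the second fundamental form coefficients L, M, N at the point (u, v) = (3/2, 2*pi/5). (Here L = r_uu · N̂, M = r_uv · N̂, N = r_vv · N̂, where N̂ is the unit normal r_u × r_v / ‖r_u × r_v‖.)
L = 0;  M = -2*sqrt(5)/5;  N = 0

Compute the unit normal N̂(u, v) = (3*sin(v)/sqrt(u^2 + 9), -3*cos(v)/sqrt(u^2 + 9), u/sqrt(u^2 + 9)), and the second partials r_uu, r_uv, r_vv. Take dot products:
  L(u, v) = r_uu · N̂ = 0,
  M(u, v) = r_uv · N̂ = -3/sqrt(u^2 + 9),
  N(u, v) = r_vv · N̂ = 0.
Evaluating at (u, v) = (3/2, 2*pi/5):
  L = 0, M = -2*sqrt(5)/5, N = 0.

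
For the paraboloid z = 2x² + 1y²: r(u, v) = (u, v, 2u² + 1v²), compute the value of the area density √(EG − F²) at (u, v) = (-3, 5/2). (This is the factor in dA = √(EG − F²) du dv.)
√(EG − F²)|_{(-3, 5/2)} = sqrt(170)

E = 16*u^2 + 1, F = 8*u*v, G = 4*v^2 + 1, so EG − F² = 16*u^2 + 4*v^2 + 1. Taking the positive square root: √(EG − F²) = sqrt(16*u^2 + 4*v^2 + 1). At (u, v) = (-3, 5/2): sqrt(170).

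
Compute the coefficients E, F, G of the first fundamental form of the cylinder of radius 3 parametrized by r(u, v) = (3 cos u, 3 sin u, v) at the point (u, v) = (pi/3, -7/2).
E = 9;  F = 0;  G = 1

Partials: r_u = (-3*sin(u), 3*cos(u), 0), r_v = (0, 0, 1). As functions of (u, v):
  E = r_u · r_u = 9,
  F = r_u · r_v = 0,
  G = r_v · r_v = 1.
Evaluating at (u, v) = (pi/3, -7/2): E = 9, F = 0, G = 1.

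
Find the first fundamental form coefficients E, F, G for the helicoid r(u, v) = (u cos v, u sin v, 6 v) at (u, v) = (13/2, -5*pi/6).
E = 1;  F = 0;  G = 313/4

Partials: r_u = (cos(v), sin(v), 0), r_v = (-u*sin(v), u*cos(v), 6). As functions of (u, v):
  E = r_u · r_u = 1,
  F = r_u · r_v = 0,
  G = r_v · r_v = u^2 + 36.
Evaluating at (u, v) = (13/2, -5*pi/6): E = 1, F = 0, G = 313/4.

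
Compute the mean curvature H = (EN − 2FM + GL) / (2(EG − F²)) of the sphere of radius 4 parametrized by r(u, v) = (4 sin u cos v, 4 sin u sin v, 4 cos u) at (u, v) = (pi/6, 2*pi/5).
H = -1/4

With E = 16, F = 0, G = 16*sin(u)^2, L = -4*sin(u)/Abs(sin(u)), M = 0, N = -4*sin(u)^3/Abs(sin(u)), assemble
  H = (EN − 2FM + GL) / (2(EG − F²)) = -sin(u)/(4*Abs(sin(u))).
At (u, v) = (pi/6, 2*pi/5): H = -1/4.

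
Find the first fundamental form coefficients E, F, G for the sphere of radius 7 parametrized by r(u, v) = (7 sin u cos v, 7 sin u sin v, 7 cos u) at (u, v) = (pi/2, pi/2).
E = 49;  F = 0;  G = 49

Partials: r_u = (7*cos(u)*cos(v), 7*sin(v)*cos(u), -7*sin(u)), r_v = (-7*sin(u)*sin(v), 7*sin(u)*cos(v), 0). As functions of (u, v):
  E = r_u · r_u = 49,
  F = r_u · r_v = 0,
  G = r_v · r_v = 49*sin(u)^2.
Evaluating at (u, v) = (pi/2, pi/2): E = 49, F = 0, G = 49.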